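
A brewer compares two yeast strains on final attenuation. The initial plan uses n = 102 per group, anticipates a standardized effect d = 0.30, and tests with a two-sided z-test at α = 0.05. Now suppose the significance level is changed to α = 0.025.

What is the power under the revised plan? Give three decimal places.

Power ≈ 0.461

δ = d·√(n/2) = 0.30 × √(102/2) = 2.1424 (unchanged). New critical value: z_{0.0125} = 2.241.
Revised power = Φ(δ − 2.241) + Φ(−δ − 2.241) = Φ(-0.099) + Φ(-4.384) = 0.4606 + 0.0000 = 0.4606.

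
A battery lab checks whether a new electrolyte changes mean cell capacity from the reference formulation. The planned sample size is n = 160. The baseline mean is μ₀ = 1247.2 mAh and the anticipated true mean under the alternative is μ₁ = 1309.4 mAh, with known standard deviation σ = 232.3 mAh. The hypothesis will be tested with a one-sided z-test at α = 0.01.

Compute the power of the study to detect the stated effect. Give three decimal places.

Power ≈ 0.856

Standardized effect: d = |μ₁ − μ₀| / σ = |1309.4 − 1247.2| / 232.3 = 0.2678
Noncentrality parameter: λ = d·√n = 0.2678 × √160 = 3.3869
Critical value for a one-sided test at α = 0.01: z_α = 2.326.
Power = Φ(λ − 2.326) = Φ(1.061) = 0.8556.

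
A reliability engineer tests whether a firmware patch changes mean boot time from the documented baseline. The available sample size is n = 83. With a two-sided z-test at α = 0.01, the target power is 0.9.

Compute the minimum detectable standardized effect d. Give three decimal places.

Need Φ(δ − 2.576) = 0.9, so δ = 2.576 + 1.282 = 3.857.
(The second rejection-region term Φ(−δ − z_{α/2}) is negligible and dropped.)
δ = d·√n ⇒ d = δ/√n = 3.857/√83 = 0.4234.

d ≈ 0.423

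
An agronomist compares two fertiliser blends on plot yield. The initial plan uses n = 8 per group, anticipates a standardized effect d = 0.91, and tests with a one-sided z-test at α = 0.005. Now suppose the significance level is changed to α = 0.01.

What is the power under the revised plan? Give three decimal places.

δ = d·√(n/2) = 0.91 × √(8/2) = 1.8200 (unchanged). New critical value: z_{0.01} = 2.326.
Revised power = P(Z > 2.326 − δ) = Φ(-0.506) = 0.3063.

Power ≈ 0.306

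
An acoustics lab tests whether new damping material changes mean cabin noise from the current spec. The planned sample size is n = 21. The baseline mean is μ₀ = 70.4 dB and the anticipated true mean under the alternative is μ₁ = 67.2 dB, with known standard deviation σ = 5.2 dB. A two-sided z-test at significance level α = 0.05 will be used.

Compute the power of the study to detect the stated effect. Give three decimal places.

Standardized effect: d = |μ₁ − μ₀| / σ = |67.2 − 70.4| / 5.2 = 0.6154
Noncentrality parameter: δ = d·√n = 0.6154 × √21 = 2.8200
Critical value for a two-sided test at α = 0.05: z_{α/2} = 1.960.
Power = Φ(δ − 1.960) + Φ(−δ − 1.960) = Φ(0.860) + Φ(-4.780) = 0.8051 + 0.0000 = 0.8051.

Power ≈ 0.805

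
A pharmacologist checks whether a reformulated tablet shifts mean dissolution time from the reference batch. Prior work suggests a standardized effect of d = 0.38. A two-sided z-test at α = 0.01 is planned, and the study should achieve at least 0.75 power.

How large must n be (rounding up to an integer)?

n = 74

For power 0.75 need Φ(δ − z_{0.005}) = 0.75, so δ = z_{0.005} + z_{0.25} = 2.576 + 0.674 = 3.250.
(For δ > 0 the lower-tail rejection region contributes negligibly to power, so the one-term inversion is standard.)
δ = d·√n ⇒ n = (δ/d)² = (3.250 / 0.38)² = 73.16.
Rounding up, n = 74.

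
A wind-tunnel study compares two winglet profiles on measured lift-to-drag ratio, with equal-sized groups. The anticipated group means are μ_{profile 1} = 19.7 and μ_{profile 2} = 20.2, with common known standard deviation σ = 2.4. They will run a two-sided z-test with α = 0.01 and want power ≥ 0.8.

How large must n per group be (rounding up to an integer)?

n = 539 per group

Standardized effect: d = |μ_{profile 1} − μ_{profile 2}| / σ = |19.7 − 20.2| / 2.4 = 0.2083
For power 0.8 need Φ(δ − z_{0.005}) = 0.8, so δ = z_{0.005} + z_{0.20} = 2.576 + 0.842 = 3.417.
(For δ > 0 the lower-tail rejection region contributes negligibly to power, so the one-term inversion is standard.)
δ = d·√(n/2) ⇒ n = 2(δ/d)² = 2 × (3.417 / 0.2083)² = 538.17.
Round up to the next whole unit.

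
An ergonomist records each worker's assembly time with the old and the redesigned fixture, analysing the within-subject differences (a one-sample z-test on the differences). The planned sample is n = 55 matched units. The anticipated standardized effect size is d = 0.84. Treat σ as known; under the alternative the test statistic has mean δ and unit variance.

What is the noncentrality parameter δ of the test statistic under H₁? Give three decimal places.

δ ≈ 6.230

δ = d·√n = 0.84 × √55 = 6.2296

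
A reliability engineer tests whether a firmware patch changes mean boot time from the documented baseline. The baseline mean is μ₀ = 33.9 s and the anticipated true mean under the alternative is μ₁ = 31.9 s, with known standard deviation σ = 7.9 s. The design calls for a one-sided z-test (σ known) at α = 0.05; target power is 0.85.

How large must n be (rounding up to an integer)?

n = 113

Standardized effect: d = |μ₁ − μ₀| / σ = |31.9 − 33.9| / 7.9 = 0.2532
For power 0.85 need Φ(δ − z_{0.05}) = 0.85, so δ = z_{0.05} + z_{0.15} = 1.645 + 1.036 = 2.681.
δ = d·√n ⇒ n = (δ/d)² = (2.681 / 0.2532)² = 112.17.
Round up to the next whole unit.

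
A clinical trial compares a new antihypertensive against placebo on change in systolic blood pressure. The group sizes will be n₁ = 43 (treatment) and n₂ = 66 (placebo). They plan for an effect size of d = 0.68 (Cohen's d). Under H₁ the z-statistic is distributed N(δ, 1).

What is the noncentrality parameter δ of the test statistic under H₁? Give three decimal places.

δ ≈ 3.470

The noncentrality parameter scales effect size by the design's sample-size factor: δ = d / √(1/n₁ + 1/n₂) = 0.68 / √(1/43 + 1/66) = 3.4698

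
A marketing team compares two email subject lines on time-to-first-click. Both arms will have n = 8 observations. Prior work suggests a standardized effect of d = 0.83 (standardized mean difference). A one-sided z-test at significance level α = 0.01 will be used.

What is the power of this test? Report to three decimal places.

Power ≈ 0.253

Noncentrality parameter: δ = d·√(n/2) = 0.83 × √(8/2) = 1.6600
One-sided α = 0.01 → critical value z_{0.01} = 2.326.
Power = P(Z > 2.326 − δ) = Φ(-0.666) = 0.2526.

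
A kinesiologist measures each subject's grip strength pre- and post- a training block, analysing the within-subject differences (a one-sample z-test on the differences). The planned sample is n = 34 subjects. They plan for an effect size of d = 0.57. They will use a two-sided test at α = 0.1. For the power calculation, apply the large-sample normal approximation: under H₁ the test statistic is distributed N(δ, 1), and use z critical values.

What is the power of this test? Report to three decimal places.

Noncentrality parameter: δ = d·√n = 0.57 × √34 = 3.3236
Two-sided α = 0.1 → critical value z_{0.05} = 1.645.
Power = Φ(δ − 1.645) + Φ(−δ − 1.645) = Φ(1.679) + Φ(-4.968) = 0.9534 + 0.0000 = 0.9534.

Power ≈ 0.953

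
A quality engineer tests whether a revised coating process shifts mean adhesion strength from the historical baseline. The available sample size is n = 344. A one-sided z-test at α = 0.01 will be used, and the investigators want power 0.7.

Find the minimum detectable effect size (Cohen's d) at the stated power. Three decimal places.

Need Φ(δ − 2.326) = 0.7, so δ = 2.326 + 0.524 = 2.851.
δ = d·√n ⇒ d = δ/√n = 2.851/√344 = 0.1537.

d ≈ 0.154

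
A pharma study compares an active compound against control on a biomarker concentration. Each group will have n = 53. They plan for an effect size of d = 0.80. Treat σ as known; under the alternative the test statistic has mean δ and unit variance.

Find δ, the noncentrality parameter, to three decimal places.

The noncentrality parameter scales effect size by the design's sample-size factor: δ = d·√(n/2) = 0.80 × √(53/2) = 4.1183

δ ≈ 4.118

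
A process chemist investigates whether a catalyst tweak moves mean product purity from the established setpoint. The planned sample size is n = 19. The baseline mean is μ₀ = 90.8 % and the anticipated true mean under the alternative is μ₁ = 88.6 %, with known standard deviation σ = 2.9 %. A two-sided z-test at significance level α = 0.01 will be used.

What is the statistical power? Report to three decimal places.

Power ≈ 0.768

Standardized effect: d = |μ₁ − μ₀| / σ = |88.6 − 90.8| / 2.9 = 0.7586
Noncentrality parameter: δ = d·√n = 0.7586 × √19 = 3.3068
Two-sided α = 0.01 → critical value z_{0.005} = 2.576.
Power = Φ(δ − 2.576) + Φ(−δ − 2.576) = Φ(0.731) + Φ(-5.883) = 0.7676 + 0.0000 = 0.7676.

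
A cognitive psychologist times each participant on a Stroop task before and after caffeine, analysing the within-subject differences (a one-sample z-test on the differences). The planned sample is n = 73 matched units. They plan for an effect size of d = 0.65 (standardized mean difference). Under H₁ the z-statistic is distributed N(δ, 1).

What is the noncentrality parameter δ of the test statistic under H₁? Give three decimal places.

The noncentrality parameter scales effect size by the design's sample-size factor: δ = d·√n = 0.65 × √73 = 5.5536

δ ≈ 5.554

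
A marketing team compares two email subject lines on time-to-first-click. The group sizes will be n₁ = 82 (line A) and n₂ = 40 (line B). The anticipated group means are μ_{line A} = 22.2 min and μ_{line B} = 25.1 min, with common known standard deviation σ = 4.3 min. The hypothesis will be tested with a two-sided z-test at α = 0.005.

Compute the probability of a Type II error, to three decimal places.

Standardized effect: d = |μ_{line A} − μ_{line B}| / σ = |22.2 − 25.1| / 4.3 = 0.6744
Noncentrality parameter: δ = d / √(1/n₁ + 1/n₂) = 0.6744 / √(1/82 + 1/40) = 3.4969
Two-sided α = 0.005 → critical value z_{0.0025} = 2.807.
Power = Φ(δ − 2.807) + Φ(−δ − 2.807) = Φ(0.690) + Φ(-6.304) = 0.7549 + 0.0000 = 0.7549.
Type II error: β = 1 − power = 1 − 0.7549 = 0.2451.

β ≈ 0.245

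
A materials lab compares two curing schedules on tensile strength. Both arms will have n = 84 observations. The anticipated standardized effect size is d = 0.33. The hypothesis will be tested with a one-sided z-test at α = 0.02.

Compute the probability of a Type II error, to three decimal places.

Noncentrality parameter: δ = d·√(n/2) = 0.33 × √(84/2) = 2.1386
One-sided α = 0.02 → critical value z_{0.02} = 2.054.
Power = Φ(δ − 2.054) = Φ(0.085) = 0.5338.
Type II error: β = 1 − power = 1 − 0.5338 = 0.4662.

β ≈ 0.466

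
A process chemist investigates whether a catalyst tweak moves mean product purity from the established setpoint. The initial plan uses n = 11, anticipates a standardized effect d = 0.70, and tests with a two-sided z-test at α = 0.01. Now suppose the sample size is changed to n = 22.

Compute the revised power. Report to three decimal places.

With n = 22: δ = d·√n = 0.70 × √22 = 3.2833. Critical value z_{0.005} = 2.576.
Revised power = Φ(δ − 2.576) + Φ(−δ − 2.576) = Φ(0.707) + Φ(-5.859) = 0.7604 + 0.0000 = 0.7604.

Power ≈ 0.760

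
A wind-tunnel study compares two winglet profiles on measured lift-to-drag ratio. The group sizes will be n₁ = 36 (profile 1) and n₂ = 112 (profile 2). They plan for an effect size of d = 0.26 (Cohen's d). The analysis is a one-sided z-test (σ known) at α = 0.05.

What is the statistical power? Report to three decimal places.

Noncentrality parameter: δ = d / √(1/n₁ + 1/n₂) = 0.26 / √(1/36 + 1/112) = 1.3571
One-sided α = 0.05 → critical value z_{0.05} = 1.645.
Power = P(Z > 1.645 − δ) = Φ(-0.288) = 0.3868.

Power ≈ 0.387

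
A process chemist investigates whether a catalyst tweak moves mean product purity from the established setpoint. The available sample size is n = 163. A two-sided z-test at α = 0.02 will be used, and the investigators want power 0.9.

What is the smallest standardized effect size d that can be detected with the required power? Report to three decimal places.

d ≈ 0.283

Need Φ(δ − 2.326) = 0.9, so δ = 2.326 + 1.282 = 3.608.
(The second rejection-region term Φ(−δ − z_{α/2}) is negligible and dropped.)
δ = d·√n ⇒ d = δ/√n = 3.608/√163 = 0.2826.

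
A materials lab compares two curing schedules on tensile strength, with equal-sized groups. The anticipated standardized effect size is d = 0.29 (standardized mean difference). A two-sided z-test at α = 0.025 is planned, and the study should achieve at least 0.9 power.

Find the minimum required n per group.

Set Φ(δ − 2.241) = 0.9; then δ − 2.241 = Φ⁻¹(0.9) = 1.282, giving δ = 3.523.
(Ignoring the negligible lower-tail rejection probability gives the usual closed-form inversion.)
δ = d·√(n/2) ⇒ n = 2(δ/d)² = 2 × (3.523 / 0.29)² = 295.15.
Rounding up, n = 296 per group.

n = 296 per group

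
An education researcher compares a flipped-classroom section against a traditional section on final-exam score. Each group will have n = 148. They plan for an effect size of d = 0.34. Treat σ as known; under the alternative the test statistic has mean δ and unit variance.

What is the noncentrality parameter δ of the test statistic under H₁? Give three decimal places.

δ ≈ 2.925

δ = d·√(n/2) = 0.34 × √(148/2) = 2.9248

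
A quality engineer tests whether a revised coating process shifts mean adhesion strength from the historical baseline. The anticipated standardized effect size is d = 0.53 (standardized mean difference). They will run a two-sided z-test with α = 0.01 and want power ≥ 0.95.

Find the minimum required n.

n = 64

For power 0.95 need Φ(δ − z_{0.005}) = 0.95, so δ = z_{0.005} + z_{0.05} = 2.576 + 1.645 = 4.221.
(The Φ(−δ − z_{α/2}) term is vanishingly small for δ > 0 and is dropped in the standard sample-size formula.)
δ = d·√n ⇒ n = (δ/d)² = (4.221 / 0.53)² = 63.42.
Rounding up, n = 64.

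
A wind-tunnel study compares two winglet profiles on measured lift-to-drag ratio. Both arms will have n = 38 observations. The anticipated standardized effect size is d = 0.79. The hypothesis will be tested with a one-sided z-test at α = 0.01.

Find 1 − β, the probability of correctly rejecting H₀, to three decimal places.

Power ≈ 0.868

Noncentrality parameter: δ = d·√(n/2) = 0.79 × √(38/2) = 3.4435
Critical value for a one-sided test at α = 0.01: z_α = 2.326.
Power = Φ(δ − 2.326) = Φ(1.117) = 0.8680.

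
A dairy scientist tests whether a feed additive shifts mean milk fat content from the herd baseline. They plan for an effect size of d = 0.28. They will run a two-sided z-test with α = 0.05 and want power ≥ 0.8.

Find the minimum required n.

n = 101

Set Φ(δ − 1.960) = 0.8; then δ − 1.960 = Φ⁻¹(0.8) = 0.842, giving δ = 2.802.
(The Φ(−δ − z_{α/2}) term is vanishingly small for δ > 0 and is dropped in the standard sample-size formula.)
δ = d·√n ⇒ n = (δ/d)² = (2.802 / 0.28)² = 100.11.
Round up to the next whole unit.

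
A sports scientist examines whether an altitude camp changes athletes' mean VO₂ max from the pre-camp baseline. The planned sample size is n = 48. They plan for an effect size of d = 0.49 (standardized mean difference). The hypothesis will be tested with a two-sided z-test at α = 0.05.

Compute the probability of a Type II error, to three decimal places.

β ≈ 0.076

Noncentrality parameter: λ = d·√n = 0.49 × √48 = 3.3948
Two-sided α = 0.05 → critical value z_{0.025} = 1.960.
Power = Φ(λ − 1.960) + Φ(−λ − 1.960) = Φ(1.435) + Φ(-5.355) = 0.9243 + 0.0000 = 0.9243.
Type II error: β = 1 − power = 1 − 0.9243 = 0.0757.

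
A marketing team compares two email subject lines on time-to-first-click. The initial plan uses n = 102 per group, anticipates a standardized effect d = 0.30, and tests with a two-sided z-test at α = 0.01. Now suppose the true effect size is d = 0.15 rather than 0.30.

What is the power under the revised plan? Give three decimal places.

With d = 0.15: δ = d·√(n/2) = 0.15 × √(102/2) = 1.0712. Critical value z_{0.005} = 2.576.
Revised power = Φ(δ − 2.576) + Φ(−δ − 2.576) = Φ(-1.505) + Φ(-3.647) = 0.0662 + 0.0001 = 0.0663.

Power ≈ 0.066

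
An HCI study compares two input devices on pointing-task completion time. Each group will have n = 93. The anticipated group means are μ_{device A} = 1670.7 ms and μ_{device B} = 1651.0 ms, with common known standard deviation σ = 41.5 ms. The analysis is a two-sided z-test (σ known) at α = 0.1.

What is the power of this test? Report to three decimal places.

Power ≈ 0.944

Standardized effect: d = |μ_{device A} − μ_{device B}| / σ = |1670.7 − 1651.0| / 41.5 = 0.4747
Noncentrality parameter: δ = d·√(n/2) = 0.4747 × √(93/2) = 3.2370
Two-sided α = 0.1 → critical value z_{0.05} = 1.645.
Power = Φ(δ − 1.645) + Φ(−δ − 1.645) = Φ(1.592) + Φ(-4.882) = 0.9443 + 0.0000 = 0.9443.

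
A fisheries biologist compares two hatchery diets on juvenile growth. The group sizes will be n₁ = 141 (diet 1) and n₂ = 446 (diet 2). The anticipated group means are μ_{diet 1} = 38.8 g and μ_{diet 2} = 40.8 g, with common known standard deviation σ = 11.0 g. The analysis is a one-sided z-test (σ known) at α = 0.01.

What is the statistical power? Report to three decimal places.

Standardized effect: d = |μ_{diet 1} − μ_{diet 2}| / σ = |38.8 − 40.8| / 11.0 = 0.1818
Noncentrality parameter: δ = d / √(1/n₁ + 1/n₂) = 0.1818 / √(1/141 + 1/446) = 1.8819
One-sided α = 0.01 → critical value z_{0.01} = 2.326.
Power = Φ(δ − 2.326) = Φ(-0.444) = 0.3284.

Power ≈ 0.328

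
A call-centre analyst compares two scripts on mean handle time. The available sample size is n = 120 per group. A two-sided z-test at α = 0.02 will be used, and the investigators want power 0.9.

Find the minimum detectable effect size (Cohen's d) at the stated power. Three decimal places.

d ≈ 0.466

Need Φ(δ − 2.326) = 0.9, so δ = 2.326 + 1.282 = 3.608.
(Lower-tail contribution to power is negligible for δ > 0.)
δ = d·√(n/2) ⇒ d = δ/√(n/2) = 3.608/√(120/2) = 0.4658.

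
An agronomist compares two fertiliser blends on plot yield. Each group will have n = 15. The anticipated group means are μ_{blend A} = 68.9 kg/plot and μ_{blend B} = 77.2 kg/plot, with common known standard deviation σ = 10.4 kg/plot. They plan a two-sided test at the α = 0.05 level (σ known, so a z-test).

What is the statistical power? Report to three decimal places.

Power ≈ 0.589

Standardized effect: d = |μ_{blend A} − μ_{blend B}| / σ = |68.9 − 77.2| / 10.4 = 0.7981
Noncentrality parameter: δ = d·√(n/2) = 0.7981 × √(15/2) = 2.1856
Critical value for a two-sided test at α = 0.05: z_{α/2} = 1.960.
Power = Φ(δ − 1.960) + Φ(−δ − 1.960) = Φ(0.226) + Φ(-4.146) = 0.5893 + 0.0000 = 0.5893.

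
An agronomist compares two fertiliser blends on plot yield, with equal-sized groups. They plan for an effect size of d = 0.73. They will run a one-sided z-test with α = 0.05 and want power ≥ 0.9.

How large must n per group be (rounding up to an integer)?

n = 33 per group

Set Φ(δ − 1.645) = 0.9; then δ − 1.645 = Φ⁻¹(0.9) = 1.282, giving δ = 2.926.
δ = d·√(n/2) ⇒ n = 2(δ/d)² = 2 × (2.926 / 0.73)² = 32.14.
Round up to the next whole unit.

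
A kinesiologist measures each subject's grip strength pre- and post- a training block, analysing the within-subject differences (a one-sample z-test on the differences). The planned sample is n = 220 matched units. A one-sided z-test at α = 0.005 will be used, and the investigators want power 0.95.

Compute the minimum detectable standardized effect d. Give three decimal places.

d ≈ 0.285

Required noncentrality: δ = z_{0.005} + z_{0.05} = 2.576 + 1.645 = 4.221.
δ = d·√n ⇒ d = δ/√n = 4.221/√220 = 0.2846.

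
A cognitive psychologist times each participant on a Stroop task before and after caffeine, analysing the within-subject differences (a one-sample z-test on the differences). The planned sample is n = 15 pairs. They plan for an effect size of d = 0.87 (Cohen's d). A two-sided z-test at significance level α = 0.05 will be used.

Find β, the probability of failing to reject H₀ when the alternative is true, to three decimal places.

Noncentrality parameter: δ = d·√n = 0.87 × √15 = 3.3695
Critical value for a two-sided test at α = 0.05: z_{α/2} = 1.960.
Power = Φ(δ − 1.960) + Φ(−δ − 1.960) = Φ(1.410) + Φ(-5.329) = 0.9207 + 0.0000 = 0.9207.
Type II error: β = 1 − power = 1 − 0.9207 = 0.0793.

β ≈ 0.079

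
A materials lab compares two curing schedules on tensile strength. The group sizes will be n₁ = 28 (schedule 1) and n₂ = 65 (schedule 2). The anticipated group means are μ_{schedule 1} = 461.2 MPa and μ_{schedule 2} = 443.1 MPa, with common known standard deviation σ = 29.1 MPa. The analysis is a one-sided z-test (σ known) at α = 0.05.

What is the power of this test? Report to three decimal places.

Standardized effect: d = |μ_{schedule 1} − μ_{schedule 2}| / σ = |461.2 − 443.1| / 29.1 = 0.6220
Noncentrality parameter: δ = d / √(1/n₁ + 1/n₂) = 0.6220 / √(1/28 + 1/65) = 2.7516
Critical value for a one-sided test at α = 0.05: z_α = 1.645.
Power = P(Z > 1.645 − δ) = Φ(1.107) = 0.8658.

Power ≈ 0.866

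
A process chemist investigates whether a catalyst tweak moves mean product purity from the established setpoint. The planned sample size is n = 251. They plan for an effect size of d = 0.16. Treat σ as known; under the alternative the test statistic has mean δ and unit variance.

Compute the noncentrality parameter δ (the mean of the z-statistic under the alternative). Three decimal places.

δ ≈ 2.535

δ = d·√n = 0.16 × √251 = 2.5349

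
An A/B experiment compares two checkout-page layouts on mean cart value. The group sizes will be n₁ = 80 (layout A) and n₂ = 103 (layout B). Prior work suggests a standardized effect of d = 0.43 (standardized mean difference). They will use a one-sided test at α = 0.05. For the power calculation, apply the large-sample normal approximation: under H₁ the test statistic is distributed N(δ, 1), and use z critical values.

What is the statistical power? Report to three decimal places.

Power ≈ 0.893

Noncentrality parameter: δ = d / √(1/n₁ + 1/n₂) = 0.43 / √(1/80 + 1/103) = 2.8854
Critical value for a one-sided test at α = 0.05: z_α = 1.645.
Power = P(Z > 1.645 − δ) = Φ(1.241) = 0.8926.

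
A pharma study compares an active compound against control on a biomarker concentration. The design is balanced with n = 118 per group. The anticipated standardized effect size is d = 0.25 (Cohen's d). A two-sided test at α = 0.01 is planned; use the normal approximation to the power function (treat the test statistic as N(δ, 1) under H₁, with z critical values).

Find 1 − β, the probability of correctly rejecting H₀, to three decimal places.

Noncentrality parameter: δ = d·√(n/2) = 0.25 × √(118/2) = 1.9203
Critical value for a two-sided test at α = 0.01: z_{α/2} = 2.576.
Power = Φ(δ − 2.576) + Φ(−δ − 2.576) = Φ(-0.656) + Φ(-4.496) = 0.2561 + 0.0000 = 0.2561.

Power ≈ 0.256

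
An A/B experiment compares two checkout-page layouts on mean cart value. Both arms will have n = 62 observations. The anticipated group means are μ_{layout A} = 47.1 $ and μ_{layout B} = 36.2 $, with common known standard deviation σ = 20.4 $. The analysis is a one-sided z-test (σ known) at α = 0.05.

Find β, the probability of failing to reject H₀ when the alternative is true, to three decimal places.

Standardized effect: d = |μ_{layout A} − μ_{layout B}| / σ = |47.1 − 36.2| / 20.4 = 0.5343
Noncentrality parameter: δ = d·√(n/2) = 0.5343 × √(62/2) = 2.9749
Critical value for a one-sided test at α = 0.05: z_α = 1.645.
Power = P(Z > 1.645 − δ) = Φ(1.330) = 0.9083.
Type II error: β = 1 − power = 1 − 0.9083 = 0.0917.

β ≈ 0.092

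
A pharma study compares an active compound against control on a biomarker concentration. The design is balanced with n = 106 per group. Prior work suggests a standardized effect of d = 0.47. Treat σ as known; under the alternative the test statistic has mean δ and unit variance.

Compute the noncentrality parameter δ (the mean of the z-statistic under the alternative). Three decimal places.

δ = d·√(n/2) = 0.47 × √(106/2) = 3.4217

δ ≈ 3.422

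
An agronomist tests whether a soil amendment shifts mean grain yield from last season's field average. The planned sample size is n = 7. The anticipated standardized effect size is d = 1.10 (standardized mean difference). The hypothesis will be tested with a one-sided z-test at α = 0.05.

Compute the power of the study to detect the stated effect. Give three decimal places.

Noncentrality parameter: δ = d·√n = 1.10 × √7 = 2.9103
One-sided α = 0.05 → critical value z_{0.05} = 1.645.
Power = Φ(δ − 1.645) = Φ(1.265) = 0.8971.

Power ≈ 0.897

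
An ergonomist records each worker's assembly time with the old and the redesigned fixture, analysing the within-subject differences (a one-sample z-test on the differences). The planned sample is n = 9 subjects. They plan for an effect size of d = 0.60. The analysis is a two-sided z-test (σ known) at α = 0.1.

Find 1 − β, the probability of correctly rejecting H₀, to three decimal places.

Power ≈ 0.562

Noncentrality parameter: δ = d·√n = 0.60 × √9 = 1.8000
Critical value for a two-sided test at α = 0.1: z_{α/2} = 1.645.
Power = Φ(δ − 1.645) + Φ(−δ − 1.645) = Φ(0.155) + Φ(-3.445) = 0.5616 + 0.0003 = 0.5619.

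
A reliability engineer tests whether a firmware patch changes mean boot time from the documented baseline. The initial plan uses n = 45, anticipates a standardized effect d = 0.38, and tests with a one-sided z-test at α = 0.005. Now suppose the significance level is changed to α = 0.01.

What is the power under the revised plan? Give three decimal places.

Power ≈ 0.588

δ = d·√n = 0.38 × √45 = 2.5491 (unchanged). New critical value: z_{0.01} = 2.326.
Revised power = P(Z > 2.326 − δ) = Φ(0.223) = 0.5881.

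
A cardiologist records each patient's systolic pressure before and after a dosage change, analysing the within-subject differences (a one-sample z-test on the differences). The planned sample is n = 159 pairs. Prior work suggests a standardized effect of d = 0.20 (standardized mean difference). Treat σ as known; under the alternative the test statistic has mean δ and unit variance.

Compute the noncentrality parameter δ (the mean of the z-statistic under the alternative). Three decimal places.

The noncentrality parameter scales effect size by the design's sample-size factor: δ = d·√n = 0.20 × √159 = 2.5219

δ ≈ 2.522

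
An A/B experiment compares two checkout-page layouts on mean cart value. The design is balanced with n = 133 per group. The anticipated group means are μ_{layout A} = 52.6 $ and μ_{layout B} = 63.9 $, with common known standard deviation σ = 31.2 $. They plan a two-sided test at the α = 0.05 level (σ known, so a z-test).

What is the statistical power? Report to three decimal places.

Power ≈ 0.840

Standardized effect: d = |μ_{layout A} − μ_{layout B}| / σ = |52.6 − 63.9| / 31.2 = 0.3622
Noncentrality parameter: λ = d·√(n/2) = 0.3622 × √(133/2) = 2.9535
Two-sided α = 0.05 → critical value z_{0.025} = 1.960.
Power = Φ(λ − 1.960) + Φ(−λ − 1.960) = Φ(0.994) + Φ(-4.913) = 0.8398 + 0.0000 = 0.8398.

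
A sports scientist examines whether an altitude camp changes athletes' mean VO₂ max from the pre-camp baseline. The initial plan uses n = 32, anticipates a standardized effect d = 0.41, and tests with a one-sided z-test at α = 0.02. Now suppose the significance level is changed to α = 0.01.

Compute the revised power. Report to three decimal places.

Power ≈ 0.497

δ = d·√n = 0.41 × √32 = 2.3193 (unchanged). New critical value: z_{0.01} = 2.326.
Revised power = Φ(δ − 2.326) = Φ(-0.007) = 0.4972.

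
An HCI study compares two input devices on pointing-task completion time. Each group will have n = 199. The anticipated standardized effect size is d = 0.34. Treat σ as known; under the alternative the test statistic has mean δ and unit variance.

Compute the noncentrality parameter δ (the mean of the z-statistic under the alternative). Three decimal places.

δ = d·√(n/2) = 0.34 × √(199/2) = 3.3915

δ ≈ 3.391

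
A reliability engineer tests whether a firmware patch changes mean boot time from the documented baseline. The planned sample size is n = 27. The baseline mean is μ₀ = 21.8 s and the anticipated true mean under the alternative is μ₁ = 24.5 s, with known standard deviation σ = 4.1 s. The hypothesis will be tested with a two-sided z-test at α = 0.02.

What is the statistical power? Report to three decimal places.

Standardized effect: d = |μ₁ − μ₀| / σ = |24.5 − 21.8| / 4.1 = 0.6585
Noncentrality parameter: δ = d·√n = 0.6585 × √27 = 3.4219
Two-sided α = 0.02 → critical value z_{0.01} = 2.326.
Power = Φ(δ − 2.326) + Φ(−δ − 2.326) = Φ(1.096) + Φ(-5.748) = 0.8634 + 0.0000 = 0.8634.

Power ≈ 0.863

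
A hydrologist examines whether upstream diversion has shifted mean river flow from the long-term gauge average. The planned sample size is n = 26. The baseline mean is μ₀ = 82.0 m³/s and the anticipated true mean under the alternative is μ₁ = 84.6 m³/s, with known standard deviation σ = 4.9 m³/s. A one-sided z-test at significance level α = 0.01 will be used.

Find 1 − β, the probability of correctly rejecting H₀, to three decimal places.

Standardized effect: d = |μ₁ − μ₀| / σ = |84.6 − 82.0| / 4.9 = 0.5306
Noncentrality parameter: δ = d·√n = 0.5306 × √26 = 2.7056
Critical value for a one-sided test at α = 0.01: z_α = 2.326.
Power = Φ(δ − 2.326) = Φ(0.379) = 0.6478.

Power ≈ 0.648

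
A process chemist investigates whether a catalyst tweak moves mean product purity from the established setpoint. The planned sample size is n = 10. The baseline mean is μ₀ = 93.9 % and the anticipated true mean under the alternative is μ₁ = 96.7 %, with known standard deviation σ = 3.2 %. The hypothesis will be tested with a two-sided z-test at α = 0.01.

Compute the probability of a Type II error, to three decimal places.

Standardized effect: d = |μ₁ − μ₀| / σ = |96.7 − 93.9| / 3.2 = 0.8750
Noncentrality parameter: δ = d·√n = 0.8750 × √10 = 2.7670
Critical value for a two-sided test at α = 0.01: z_{α/2} = 2.576.
Power = Φ(δ − 2.576) + Φ(−δ − 2.576) = Φ(0.191) + Φ(-5.343) = 0.5758 + 0.0000 = 0.5758.
Type II error: β = 1 − power = 1 − 0.5758 = 0.4242.

β ≈ 0.424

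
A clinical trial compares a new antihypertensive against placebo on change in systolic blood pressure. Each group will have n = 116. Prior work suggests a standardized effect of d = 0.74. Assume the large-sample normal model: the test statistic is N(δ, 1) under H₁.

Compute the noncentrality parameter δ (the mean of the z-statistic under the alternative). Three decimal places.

δ ≈ 5.636

δ = d·√(n/2) = 0.74 × √(116/2) = 5.6357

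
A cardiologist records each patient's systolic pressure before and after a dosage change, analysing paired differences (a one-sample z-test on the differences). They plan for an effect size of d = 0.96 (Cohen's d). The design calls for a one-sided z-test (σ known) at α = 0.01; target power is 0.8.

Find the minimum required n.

n = 11

Set Φ(δ − 2.326) = 0.8; then δ − 2.326 = Φ⁻¹(0.8) = 0.842, giving δ = 3.168.
δ = d·√n ⇒ n = (δ/d)² = (3.168 / 0.96)² = 10.89.
Round up to the next whole unit.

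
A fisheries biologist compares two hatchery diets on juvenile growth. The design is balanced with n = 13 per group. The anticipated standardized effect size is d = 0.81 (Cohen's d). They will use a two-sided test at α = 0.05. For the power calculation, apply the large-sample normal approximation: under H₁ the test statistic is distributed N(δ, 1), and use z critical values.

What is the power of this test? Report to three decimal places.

Power ≈ 0.542

Noncentrality parameter: δ = d·√(n/2) = 0.81 × √(13/2) = 2.0651
Critical value for a two-sided test at α = 0.05: z_{α/2} = 1.960.
Power = Φ(δ − 1.960) + Φ(−δ − 1.960) = Φ(0.105) + Φ(-4.025) = 0.5419 + 0.0000 = 0.5419.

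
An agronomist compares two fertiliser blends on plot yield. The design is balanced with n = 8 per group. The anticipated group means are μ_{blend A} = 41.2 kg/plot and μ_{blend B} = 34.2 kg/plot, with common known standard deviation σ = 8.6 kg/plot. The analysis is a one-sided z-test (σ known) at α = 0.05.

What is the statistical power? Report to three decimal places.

Standardized effect: d = |μ_{blend A} − μ_{blend B}| / σ = |41.2 − 34.2| / 8.6 = 0.8140
Noncentrality parameter: δ = d·√(n/2) = 0.8140 × √(8/2) = 1.6279
Critical value for a one-sided test at α = 0.05: z_α = 1.645.
Power = Φ(δ − 1.645) = Φ(-0.017) = 0.4932.

Power ≈ 0.493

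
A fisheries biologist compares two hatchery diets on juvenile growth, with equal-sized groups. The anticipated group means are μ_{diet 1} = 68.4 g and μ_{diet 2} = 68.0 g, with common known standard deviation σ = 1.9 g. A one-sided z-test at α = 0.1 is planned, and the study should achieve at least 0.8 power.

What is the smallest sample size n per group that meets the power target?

n = 204 per group

Standardized effect: d = |μ_{diet 1} − μ_{diet 2}| / σ = |68.4 − 68.0| / 1.9 = 0.2105
Set Φ(δ − 1.282) = 0.8; then δ − 1.282 = Φ⁻¹(0.8) = 0.842, giving δ = 2.123.
δ = d·√(n/2) ⇒ n = 2(δ/d)² = 2 × (2.123 / 0.2105)² = 203.42.
Round up to the next whole unit.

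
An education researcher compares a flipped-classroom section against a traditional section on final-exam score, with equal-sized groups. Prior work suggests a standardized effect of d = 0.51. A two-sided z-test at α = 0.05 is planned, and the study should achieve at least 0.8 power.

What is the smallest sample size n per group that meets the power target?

For power 0.8 need Φ(δ − z_{0.025}) = 0.8, so δ = z_{0.025} + z_{0.20} = 1.960 + 0.842 = 2.802.
(For δ > 0 the lower-tail rejection region contributes negligibly to power, so the one-term inversion is standard.)
δ = d·√(n/2) ⇒ n = 2(δ/d)² = 2 × (2.802 / 0.51)² = 60.35.
Round up to the next whole unit.

n = 61 per group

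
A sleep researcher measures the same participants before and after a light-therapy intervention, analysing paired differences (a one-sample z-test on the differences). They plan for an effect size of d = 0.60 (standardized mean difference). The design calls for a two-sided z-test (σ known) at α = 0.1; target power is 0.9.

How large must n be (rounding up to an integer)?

n = 24

For power 0.9 need Φ(δ − z_{0.05}) = 0.9, so δ = z_{0.05} + z_{0.10} = 1.645 + 1.282 = 2.926.
(Ignoring the negligible lower-tail rejection probability gives the usual closed-form inversion.)
δ = d·√n ⇒ n = (δ/d)² = (2.926 / 0.60)² = 23.79.
Rounding up, n = 24.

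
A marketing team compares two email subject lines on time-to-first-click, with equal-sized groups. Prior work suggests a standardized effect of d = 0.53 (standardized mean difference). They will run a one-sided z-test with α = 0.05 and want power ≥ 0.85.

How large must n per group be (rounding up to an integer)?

n = 52 per group

Set Φ(δ − 1.645) = 0.85; then δ − 1.645 = Φ⁻¹(0.85) = 1.036, giving δ = 2.681.
δ = d·√(n/2) ⇒ n = 2(δ/d)² = 2 × (2.681 / 0.53)² = 51.19.
Rounding up, n = 52 per group.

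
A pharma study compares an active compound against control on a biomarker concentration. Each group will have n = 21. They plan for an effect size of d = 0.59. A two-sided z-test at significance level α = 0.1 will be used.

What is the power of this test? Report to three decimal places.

Power ≈ 0.605

Noncentrality parameter: δ = d·√(n/2) = 0.59 × √(21/2) = 1.9118
Critical value for a two-sided test at α = 0.1: z_{α/2} = 1.645.
Power = Φ(δ − 1.645) + Φ(−δ − 1.645) = Φ(0.267) + Φ(-3.557) = 0.6053 + 0.0002 = 0.6054.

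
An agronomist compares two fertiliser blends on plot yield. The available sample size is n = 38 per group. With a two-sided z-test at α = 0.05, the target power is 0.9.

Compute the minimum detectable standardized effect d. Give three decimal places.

Need Φ(δ − 1.960) = 0.9, so δ = 1.960 + 1.282 = 3.242.
(Lower-tail contribution to power is negligible for δ > 0.)
δ = d·√(n/2) ⇒ d = δ/√(n/2) = 3.242/√(38/2) = 0.7437.

d ≈ 0.744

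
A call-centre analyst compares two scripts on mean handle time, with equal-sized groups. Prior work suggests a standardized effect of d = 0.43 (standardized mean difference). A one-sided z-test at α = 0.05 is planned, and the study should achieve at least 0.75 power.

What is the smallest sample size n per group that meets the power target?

For power 0.75 need Φ(δ − z_{0.05}) = 0.75, so δ = z_{0.05} + z_{0.25} = 1.645 + 0.674 = 2.319.
δ = d·√(n/2) ⇒ n = 2(δ/d)² = 2 × (2.319 / 0.43)² = 58.19.
Round up to the next whole unit.

n = 59 per group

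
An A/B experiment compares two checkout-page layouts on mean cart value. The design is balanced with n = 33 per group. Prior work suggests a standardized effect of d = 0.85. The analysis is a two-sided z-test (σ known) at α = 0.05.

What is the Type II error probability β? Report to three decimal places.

β ≈ 0.068

Noncentrality parameter: δ = d·√(n/2) = 0.85 × √(33/2) = 3.4527
Two-sided α = 0.05 → critical value z_{0.025} = 1.960.
Power = Φ(δ − 1.960) + Φ(−δ − 1.960) = Φ(1.493) + Φ(-5.413) = 0.9322 + 0.0000 = 0.9322.
Type II error: β = 1 − power = 1 − 0.9322 = 0.0678.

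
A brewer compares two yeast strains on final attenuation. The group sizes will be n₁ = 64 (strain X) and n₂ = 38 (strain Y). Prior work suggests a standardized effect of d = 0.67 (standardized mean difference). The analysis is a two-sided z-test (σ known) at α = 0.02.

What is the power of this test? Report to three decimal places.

Noncentrality parameter: δ = d / √(1/n₁ + 1/n₂) = 0.67 / √(1/64 + 1/38) = 3.2716
Critical value for a two-sided test at α = 0.02: z_{α/2} = 2.326.
Power = Φ(δ − 2.326) + Φ(−δ − 2.326) = Φ(0.945) + Φ(-5.598) = 0.8277 + 0.0000 = 0.8277.

Power ≈ 0.828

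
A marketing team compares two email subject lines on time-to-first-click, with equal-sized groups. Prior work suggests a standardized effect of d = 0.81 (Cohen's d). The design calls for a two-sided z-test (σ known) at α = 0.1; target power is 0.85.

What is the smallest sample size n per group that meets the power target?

n = 22 per group

For power 0.85 need Φ(δ − z_{0.05}) = 0.85, so δ = z_{0.05} + z_{0.15} = 1.645 + 1.036 = 2.681.
(For δ > 0 the lower-tail rejection region contributes negligibly to power, so the one-term inversion is standard.)
δ = d·√(n/2) ⇒ n = 2(δ/d)² = 2 × (2.681 / 0.81)² = 21.92.
Round up to the next whole unit.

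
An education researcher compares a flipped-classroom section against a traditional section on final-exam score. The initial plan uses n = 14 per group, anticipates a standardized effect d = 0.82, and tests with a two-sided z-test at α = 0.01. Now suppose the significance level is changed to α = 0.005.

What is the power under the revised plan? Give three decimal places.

Power ≈ 0.262

δ = d·√(n/2) = 0.82 × √(14/2) = 2.1695 (unchanged). New critical value: z_{0.0025} = 2.807.
Revised power = Φ(δ − 2.807) + Φ(−δ − 2.807) = Φ(-0.638) + Φ(-4.977) = 0.2619 + 0.0000 = 0.2619.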